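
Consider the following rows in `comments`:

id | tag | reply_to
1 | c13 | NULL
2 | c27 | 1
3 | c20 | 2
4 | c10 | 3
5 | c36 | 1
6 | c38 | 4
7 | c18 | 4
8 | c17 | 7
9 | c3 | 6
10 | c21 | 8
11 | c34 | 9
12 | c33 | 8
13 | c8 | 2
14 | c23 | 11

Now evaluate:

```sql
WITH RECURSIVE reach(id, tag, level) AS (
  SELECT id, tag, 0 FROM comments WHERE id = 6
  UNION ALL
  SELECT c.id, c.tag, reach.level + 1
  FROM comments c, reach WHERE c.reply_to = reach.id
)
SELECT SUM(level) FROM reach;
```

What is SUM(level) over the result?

Base: id=6 (c38) at level 0.
Iteration 1: rows with reply_to in {6} -> c3 (id 9, level 1).
Iteration 2: rows with reply_to in {9} -> c34 (id 11, level 2).
Iteration 3: rows with reply_to in {11} -> c23 (id 14, level 3).
Iteration 4: no rows with reply_to in {14}; recursion stops.
SUM(level) = 0 + 1 + 2 + 3 = 6.

6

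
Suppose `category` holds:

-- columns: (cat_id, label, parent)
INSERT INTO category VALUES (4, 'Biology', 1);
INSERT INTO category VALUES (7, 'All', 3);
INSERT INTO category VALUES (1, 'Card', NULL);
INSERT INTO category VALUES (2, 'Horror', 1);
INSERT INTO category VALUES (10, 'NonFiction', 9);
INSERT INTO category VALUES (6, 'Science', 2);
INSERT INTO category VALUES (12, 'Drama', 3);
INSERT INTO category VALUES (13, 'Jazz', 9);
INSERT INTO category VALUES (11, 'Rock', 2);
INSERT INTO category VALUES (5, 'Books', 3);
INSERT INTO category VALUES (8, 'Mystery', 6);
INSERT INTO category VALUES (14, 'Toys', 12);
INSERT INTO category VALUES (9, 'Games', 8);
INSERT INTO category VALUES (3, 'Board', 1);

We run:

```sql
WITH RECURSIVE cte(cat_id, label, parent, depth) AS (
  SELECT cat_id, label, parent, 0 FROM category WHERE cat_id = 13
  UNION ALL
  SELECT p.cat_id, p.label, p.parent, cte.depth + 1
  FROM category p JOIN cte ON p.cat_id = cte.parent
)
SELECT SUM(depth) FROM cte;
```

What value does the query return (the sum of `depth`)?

15

Base: cat_id=13 (Jazz), parent=9, depth 0.
Iteration 1: join on cat_id=9 -> Games (id 9, parent=8, depth 1).
Iteration 2: join on cat_id=8 -> Mystery (id 8, parent=6, depth 2).
Iteration 3: join on cat_id=6 -> Science (id 6, parent=2, depth 3).
Iteration 4: join on cat_id=2 -> Horror (id 2, parent=1, depth 4).
Iteration 5: join on cat_id=1 -> Card (id 1, parent=NULL, depth 5).
Iteration 6: parent is NULL; no match; recursion stops.
SUM(depth) = 0 + 1 + 2 + 3 + 4 + 5 = 15.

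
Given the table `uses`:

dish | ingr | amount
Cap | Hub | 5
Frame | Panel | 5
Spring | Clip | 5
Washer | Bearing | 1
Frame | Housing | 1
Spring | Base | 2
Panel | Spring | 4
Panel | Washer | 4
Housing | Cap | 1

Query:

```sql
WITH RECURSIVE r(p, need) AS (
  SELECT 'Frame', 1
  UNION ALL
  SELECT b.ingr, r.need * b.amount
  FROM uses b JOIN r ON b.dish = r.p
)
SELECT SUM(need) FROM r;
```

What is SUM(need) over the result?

Base: (Frame, need=1).
Iteration 1: components of {Frame} -> Housing = 1*1 = 1, Panel = 1*5 = 5.
Iteration 2: components of {Housing,Panel} -> Cap = 1*1 = 1, Spring = 5*4 = 20, Washer = 5*4 = 20.
Iteration 3: components of {Cap,Spring,Washer} -> Base = 20*2 = 40, Bearing = 20*1 = 20, Clip = 20*5 = 100, Hub = 1*5 = 5.
Iteration 4: no further components; recursion stops.
SUM(need) = 1 + 5 + 1 + 20 + 20 + 1 + 100 + 40 + 20 + 5 = 213.

213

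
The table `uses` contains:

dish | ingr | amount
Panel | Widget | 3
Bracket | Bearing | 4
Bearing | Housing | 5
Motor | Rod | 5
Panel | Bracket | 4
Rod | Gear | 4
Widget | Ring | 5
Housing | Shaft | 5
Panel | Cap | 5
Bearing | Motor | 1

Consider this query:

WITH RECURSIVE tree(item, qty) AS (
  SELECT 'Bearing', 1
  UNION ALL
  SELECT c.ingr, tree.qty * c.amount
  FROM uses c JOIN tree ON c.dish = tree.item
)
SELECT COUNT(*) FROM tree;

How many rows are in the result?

6

Base: (Bearing, qty=1).
Iteration 1: components of {Bearing} -> Housing = 1*5 = 5, Motor = 1*1 = 1.
Iteration 2: components of {Housing,Motor} -> Rod = 1*5 = 5, Shaft = 5*5 = 25.
Iteration 3: components of {Rod,Shaft} -> Gear = 5*4 = 20.
Iteration 4: no further components; recursion stops.
Total rows emitted: 6.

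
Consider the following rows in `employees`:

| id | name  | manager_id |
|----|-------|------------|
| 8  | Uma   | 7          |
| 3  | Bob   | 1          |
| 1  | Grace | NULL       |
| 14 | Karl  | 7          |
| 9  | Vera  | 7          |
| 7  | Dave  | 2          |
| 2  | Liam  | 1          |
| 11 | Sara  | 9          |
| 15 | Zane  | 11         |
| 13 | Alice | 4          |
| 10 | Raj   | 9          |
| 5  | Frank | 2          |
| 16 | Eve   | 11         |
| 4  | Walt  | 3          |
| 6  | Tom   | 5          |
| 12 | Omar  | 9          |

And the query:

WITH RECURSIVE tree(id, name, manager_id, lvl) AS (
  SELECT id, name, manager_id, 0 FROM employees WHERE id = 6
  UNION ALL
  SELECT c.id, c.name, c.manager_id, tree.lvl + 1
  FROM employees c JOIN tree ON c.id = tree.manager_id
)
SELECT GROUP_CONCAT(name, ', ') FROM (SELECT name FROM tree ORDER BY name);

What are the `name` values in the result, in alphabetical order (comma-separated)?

Frank, Grace, Liam, Tom

Base: id=6 (Tom), manager_id=5, lvl 0.
Iteration 1: join on id=5 -> Frank (id 5, manager_id=2, lvl 1).
Iteration 2: join on id=2 -> Liam (id 2, manager_id=1, lvl 2).
Iteration 3: join on id=1 -> Grace (id 1, manager_id=NULL, lvl 3).
Iteration 4: manager_id is NULL; no match; recursion stops.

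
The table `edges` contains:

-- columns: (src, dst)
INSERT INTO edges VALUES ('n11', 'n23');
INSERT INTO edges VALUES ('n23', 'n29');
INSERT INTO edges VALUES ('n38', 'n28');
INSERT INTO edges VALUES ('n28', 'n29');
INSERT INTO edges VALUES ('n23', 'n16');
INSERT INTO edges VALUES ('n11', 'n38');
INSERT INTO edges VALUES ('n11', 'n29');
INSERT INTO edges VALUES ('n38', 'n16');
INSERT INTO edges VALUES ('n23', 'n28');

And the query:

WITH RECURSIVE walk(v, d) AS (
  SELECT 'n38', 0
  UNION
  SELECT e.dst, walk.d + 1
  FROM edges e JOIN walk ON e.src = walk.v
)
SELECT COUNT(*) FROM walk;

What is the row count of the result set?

4

Base: (n38, d=0).
Iteration 1: edges from {n38} -> (n16, d=1), (n28, d=1).
Iteration 2: edges from {n16,n28} -> (n29, d=2).
Iteration 3: no outgoing edges from {n29}; recursion stops.
Total rows emitted: 4.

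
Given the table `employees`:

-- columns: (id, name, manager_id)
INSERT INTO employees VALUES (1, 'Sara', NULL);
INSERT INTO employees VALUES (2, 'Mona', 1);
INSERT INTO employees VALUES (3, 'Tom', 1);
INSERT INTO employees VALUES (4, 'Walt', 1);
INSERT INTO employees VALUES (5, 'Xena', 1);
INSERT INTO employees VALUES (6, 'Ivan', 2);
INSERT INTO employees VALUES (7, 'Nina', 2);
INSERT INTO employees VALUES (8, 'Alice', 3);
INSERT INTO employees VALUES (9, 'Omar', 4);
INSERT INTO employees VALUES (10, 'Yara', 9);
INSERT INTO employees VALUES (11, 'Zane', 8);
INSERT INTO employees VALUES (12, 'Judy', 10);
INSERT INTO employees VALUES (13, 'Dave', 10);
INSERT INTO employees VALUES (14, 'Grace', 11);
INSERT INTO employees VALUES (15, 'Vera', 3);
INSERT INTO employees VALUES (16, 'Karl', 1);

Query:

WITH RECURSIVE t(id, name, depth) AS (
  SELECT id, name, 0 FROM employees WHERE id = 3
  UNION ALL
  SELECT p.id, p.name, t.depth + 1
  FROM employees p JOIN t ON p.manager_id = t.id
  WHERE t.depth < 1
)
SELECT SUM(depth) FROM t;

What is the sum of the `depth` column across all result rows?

Base: id=3 (Tom) at depth 0.
Iteration 1: rows with manager_id in {3} -> Alice (id 8, depth 1), Vera (id 15, depth 1).
Iteration 2: depth < 1 fails for all current rows; recursion stops.
SUM(depth) = 0 + 1 + 1 = 2.

2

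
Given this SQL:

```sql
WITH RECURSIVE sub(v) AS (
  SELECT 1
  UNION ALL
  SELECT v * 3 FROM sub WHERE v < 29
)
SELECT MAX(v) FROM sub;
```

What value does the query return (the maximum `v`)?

Base: v=1.
Iteration 1: 1 < 29 holds -> v = 1 * 3 = 3.
Iteration 2: 3 < 29 holds -> v = 3 * 3 = 9.
Iteration 3: 9 < 29 holds -> v = 9 * 3 = 27.
Iteration 4: 27 < 29 holds -> v = 27 * 3 = 81.
Iteration 5: 81 < 29 fails; recursion stops.
v values: 1, 3, 9, 27, 81; the maximum is 81.

81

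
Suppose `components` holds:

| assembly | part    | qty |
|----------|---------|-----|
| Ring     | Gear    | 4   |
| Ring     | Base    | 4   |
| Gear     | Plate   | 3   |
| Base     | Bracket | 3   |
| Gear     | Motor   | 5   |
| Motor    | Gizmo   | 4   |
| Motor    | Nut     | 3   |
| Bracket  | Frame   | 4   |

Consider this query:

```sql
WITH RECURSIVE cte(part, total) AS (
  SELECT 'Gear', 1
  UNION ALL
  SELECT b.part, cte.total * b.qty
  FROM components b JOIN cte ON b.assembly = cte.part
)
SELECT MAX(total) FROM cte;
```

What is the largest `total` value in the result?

Base: (Gear, total=1).
Iteration 1: components of {Gear} -> Motor = 1*5 = 5, Plate = 1*3 = 3.
Iteration 2: components of {Motor,Plate} -> Gizmo = 5*4 = 20, Nut = 5*3 = 15.
Iteration 3: no further components; recursion stops.
total values: 1, 3, 5, 20, 15; the maximum is 20.

20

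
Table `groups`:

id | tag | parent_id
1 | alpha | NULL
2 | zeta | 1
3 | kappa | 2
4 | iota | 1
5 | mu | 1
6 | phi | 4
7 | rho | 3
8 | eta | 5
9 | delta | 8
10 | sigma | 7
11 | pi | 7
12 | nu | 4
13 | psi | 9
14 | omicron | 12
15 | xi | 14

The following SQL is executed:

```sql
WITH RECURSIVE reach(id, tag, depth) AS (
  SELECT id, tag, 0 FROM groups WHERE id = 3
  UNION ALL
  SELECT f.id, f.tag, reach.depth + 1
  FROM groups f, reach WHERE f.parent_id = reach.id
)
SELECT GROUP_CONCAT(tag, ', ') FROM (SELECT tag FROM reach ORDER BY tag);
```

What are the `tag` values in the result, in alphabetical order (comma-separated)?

kappa, pi, rho, sigma

Base: id=3 (kappa) at depth 0.
Iteration 1: rows with parent_id in {3} -> rho (id 7, depth 1).
Iteration 2: rows with parent_id in {7} -> sigma (id 10, depth 2), pi (id 11, depth 2).
Iteration 3: no rows with parent_id in {10,11}; recursion stops.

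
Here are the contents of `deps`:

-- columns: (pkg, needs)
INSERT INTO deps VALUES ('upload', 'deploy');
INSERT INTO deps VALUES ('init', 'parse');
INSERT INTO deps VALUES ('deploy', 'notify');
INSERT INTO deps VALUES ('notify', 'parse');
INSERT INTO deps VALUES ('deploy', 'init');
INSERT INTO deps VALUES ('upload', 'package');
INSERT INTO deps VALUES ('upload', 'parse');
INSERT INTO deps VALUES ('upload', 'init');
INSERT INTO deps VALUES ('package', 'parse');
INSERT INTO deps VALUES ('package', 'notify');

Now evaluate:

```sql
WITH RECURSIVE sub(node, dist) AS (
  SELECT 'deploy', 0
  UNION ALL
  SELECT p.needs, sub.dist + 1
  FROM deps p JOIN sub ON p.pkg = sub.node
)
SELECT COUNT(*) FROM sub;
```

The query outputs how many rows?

5

Base: (deploy, dist=0).
Iteration 1: edges from {deploy} -> (init, dist=1), (notify, dist=1).
Iteration 2: edges from {init,notify} -> (parse, dist=2) x2. [UNION ALL keeps all 2 new rows, including repeats]
Iteration 3: no outgoing edges from {parse}; recursion stops.
Total rows emitted: 5.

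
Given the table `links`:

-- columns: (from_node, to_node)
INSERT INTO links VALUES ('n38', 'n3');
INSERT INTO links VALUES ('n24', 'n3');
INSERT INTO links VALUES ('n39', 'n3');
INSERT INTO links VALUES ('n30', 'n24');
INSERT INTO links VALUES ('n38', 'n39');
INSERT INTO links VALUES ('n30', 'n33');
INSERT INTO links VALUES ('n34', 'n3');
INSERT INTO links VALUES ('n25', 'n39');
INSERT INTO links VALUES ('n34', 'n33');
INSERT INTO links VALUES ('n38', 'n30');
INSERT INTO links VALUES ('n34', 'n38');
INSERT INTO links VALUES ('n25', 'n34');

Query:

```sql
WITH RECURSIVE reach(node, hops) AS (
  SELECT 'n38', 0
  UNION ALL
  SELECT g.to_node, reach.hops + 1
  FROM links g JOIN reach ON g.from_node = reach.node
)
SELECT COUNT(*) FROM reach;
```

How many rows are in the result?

8

Base: (n38, hops=0).
Iteration 1: edges from {n38} -> (n3, hops=1), (n30, hops=1), (n39, hops=1).
Iteration 2: edges from {n3,n30,n39} -> (n24, hops=2), (n3, hops=2), (n33, hops=2).
Iteration 3: edges from {n24,n3,n33} -> (n3, hops=3).
Iteration 4: no outgoing edges from {n3}; recursion stops.
Total rows emitted: 8.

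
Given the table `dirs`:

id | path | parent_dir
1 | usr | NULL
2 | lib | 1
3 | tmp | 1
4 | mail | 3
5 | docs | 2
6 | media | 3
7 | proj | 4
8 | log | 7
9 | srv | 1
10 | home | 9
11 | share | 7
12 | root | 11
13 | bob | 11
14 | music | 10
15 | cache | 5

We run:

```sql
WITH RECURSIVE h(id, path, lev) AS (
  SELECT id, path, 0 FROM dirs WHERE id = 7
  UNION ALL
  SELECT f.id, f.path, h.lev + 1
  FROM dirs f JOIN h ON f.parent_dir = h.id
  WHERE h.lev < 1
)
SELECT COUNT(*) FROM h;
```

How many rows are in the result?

3

Base: id=7 (proj) at lev 0.
Iteration 1: rows with parent_dir in {7} -> log (id 8, lev 1), share (id 11, lev 1).
Iteration 2: lev < 1 fails for all current rows; recursion stops.
Total rows emitted: 3.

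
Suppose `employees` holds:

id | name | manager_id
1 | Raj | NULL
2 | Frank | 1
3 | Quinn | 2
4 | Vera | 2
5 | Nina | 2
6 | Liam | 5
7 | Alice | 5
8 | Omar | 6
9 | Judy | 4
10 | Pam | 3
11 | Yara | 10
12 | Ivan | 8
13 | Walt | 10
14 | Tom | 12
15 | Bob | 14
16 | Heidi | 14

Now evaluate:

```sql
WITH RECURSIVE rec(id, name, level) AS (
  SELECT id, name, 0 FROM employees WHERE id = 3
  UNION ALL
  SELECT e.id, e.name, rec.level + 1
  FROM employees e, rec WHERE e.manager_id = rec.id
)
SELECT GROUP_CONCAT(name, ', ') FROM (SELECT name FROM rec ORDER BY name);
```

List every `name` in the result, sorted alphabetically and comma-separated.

Pam, Quinn, Walt, Yara

Base: id=3 (Quinn) at level 0.
Iteration 1: rows with manager_id in {3} -> Pam (id 10, level 1).
Iteration 2: rows with manager_id in {10} -> Yara (id 11, level 2), Walt (id 13, level 2).
Iteration 3: no rows with manager_id in {11,13}; recursion stops.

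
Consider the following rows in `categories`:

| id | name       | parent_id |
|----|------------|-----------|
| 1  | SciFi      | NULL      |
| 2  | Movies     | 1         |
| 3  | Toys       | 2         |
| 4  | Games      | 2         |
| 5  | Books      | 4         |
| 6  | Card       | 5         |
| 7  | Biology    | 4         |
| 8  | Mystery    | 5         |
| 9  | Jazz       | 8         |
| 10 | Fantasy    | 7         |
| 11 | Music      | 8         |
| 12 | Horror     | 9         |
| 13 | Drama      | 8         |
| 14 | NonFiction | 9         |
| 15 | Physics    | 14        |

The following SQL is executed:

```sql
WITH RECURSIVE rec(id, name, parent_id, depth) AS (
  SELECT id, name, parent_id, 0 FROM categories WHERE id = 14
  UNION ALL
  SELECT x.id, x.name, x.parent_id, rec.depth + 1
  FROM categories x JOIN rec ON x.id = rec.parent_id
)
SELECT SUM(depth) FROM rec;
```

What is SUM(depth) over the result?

Base: id=14 (NonFiction), parent_id=9, depth 0.
Iteration 1: join on id=9 -> Jazz (id 9, parent_id=8, depth 1).
Iteration 2: join on id=8 -> Mystery (id 8, parent_id=5, depth 2).
Iteration 3: join on id=5 -> Books (id 5, parent_id=4, depth 3).
Iteration 4: join on id=4 -> Games (id 4, parent_id=2, depth 4).
Iteration 5: join on id=2 -> Movies (id 2, parent_id=1, depth 5).
Iteration 6: join on id=1 -> SciFi (id 1, parent_id=NULL, depth 6).
Iteration 7: parent_id is NULL; no match; recursion stops.
SUM(depth) = 0 + 1 + 2 + 3 + 4 + 5 + 6 = 21.

21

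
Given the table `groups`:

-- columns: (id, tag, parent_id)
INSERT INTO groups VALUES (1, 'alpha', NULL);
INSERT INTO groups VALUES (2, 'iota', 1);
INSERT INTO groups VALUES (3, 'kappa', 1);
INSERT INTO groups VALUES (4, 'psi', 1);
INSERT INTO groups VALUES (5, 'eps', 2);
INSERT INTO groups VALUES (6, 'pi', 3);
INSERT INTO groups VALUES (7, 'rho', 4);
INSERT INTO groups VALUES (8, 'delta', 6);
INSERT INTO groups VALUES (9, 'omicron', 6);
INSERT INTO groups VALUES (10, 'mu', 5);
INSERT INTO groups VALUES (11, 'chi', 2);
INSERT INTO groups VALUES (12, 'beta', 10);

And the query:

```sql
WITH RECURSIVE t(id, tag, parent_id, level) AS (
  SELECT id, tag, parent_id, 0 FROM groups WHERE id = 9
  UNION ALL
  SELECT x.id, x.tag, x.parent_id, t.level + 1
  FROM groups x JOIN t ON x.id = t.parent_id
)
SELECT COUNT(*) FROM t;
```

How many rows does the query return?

Base: id=9 (omicron), parent_id=6, level 0.
Iteration 1: join on id=6 -> pi (id 6, parent_id=3, level 1).
Iteration 2: join on id=3 -> kappa (id 3, parent_id=1, level 2).
Iteration 3: join on id=1 -> alpha (id 1, parent_id=NULL, level 3).
Iteration 4: parent_id is NULL; no match; recursion stops.
Total rows emitted: 4.

4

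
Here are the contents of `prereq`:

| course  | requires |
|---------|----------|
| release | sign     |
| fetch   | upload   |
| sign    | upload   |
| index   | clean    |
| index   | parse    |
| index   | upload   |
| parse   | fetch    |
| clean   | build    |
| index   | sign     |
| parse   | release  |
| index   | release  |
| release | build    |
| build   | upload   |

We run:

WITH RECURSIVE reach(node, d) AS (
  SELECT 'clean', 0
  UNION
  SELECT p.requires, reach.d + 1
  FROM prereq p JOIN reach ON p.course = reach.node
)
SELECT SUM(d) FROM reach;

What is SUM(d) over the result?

Base: (clean, d=0).
Iteration 1: edges from {clean} -> (build, d=1).
Iteration 2: edges from {build} -> (upload, d=2).
Iteration 3: no outgoing edges from {upload}; recursion stops.
SUM(d) = 0 + 1 + 2 = 3.

3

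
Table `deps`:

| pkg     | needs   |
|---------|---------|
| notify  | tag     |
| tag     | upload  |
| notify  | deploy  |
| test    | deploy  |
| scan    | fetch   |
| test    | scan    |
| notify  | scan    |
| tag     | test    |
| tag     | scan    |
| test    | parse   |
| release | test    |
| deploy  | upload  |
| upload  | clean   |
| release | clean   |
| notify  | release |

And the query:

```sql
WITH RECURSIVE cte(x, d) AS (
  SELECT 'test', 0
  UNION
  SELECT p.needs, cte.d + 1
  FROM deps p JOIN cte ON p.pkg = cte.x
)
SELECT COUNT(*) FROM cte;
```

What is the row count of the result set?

7

Base: (test, d=0).
Iteration 1: edges from {test} -> (deploy, d=1), (parse, d=1), (scan, d=1).
Iteration 2: edges from {deploy,parse,scan} -> (fetch, d=2), (upload, d=2).
Iteration 3: edges from {fetch,upload} -> (clean, d=3).
Iteration 4: no outgoing edges from {clean}; recursion stops.
Total rows emitted: 7.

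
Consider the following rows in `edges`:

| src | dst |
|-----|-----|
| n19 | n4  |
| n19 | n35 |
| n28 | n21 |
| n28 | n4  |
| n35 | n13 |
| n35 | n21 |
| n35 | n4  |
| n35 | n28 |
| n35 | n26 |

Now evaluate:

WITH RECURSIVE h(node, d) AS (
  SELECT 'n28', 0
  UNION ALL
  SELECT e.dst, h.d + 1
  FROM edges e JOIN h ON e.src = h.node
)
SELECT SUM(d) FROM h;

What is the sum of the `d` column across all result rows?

2

Base: (n28, d=0).
Iteration 1: edges from {n28} -> (n21, d=1), (n4, d=1).
Iteration 2: no outgoing edges from {n21,n4}; recursion stops.
SUM(d) = 0 + 1 + 1 = 2.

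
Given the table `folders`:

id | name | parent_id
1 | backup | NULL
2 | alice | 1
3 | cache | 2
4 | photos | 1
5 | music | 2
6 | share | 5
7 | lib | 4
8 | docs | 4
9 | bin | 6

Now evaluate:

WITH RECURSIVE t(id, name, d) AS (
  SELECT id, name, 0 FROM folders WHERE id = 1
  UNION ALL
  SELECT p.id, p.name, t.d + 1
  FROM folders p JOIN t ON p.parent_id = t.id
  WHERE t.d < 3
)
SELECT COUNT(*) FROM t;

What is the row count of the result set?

Base: id=1 (backup) at d 0.
Iteration 1: rows with parent_id in {1} -> alice (id 2, d 1), photos (id 4, d 1).
Iteration 2: rows with parent_id in {2,4} -> cache (id 3, d 2), music (id 5, d 2), lib (id 7, d 2), docs (id 8, d 2).
Iteration 3: rows with parent_id in {3,5,7,8} -> share (id 6, d 3).
Iteration 4: d < 3 fails for all current rows; recursion stops.
Total rows emitted: 8.

8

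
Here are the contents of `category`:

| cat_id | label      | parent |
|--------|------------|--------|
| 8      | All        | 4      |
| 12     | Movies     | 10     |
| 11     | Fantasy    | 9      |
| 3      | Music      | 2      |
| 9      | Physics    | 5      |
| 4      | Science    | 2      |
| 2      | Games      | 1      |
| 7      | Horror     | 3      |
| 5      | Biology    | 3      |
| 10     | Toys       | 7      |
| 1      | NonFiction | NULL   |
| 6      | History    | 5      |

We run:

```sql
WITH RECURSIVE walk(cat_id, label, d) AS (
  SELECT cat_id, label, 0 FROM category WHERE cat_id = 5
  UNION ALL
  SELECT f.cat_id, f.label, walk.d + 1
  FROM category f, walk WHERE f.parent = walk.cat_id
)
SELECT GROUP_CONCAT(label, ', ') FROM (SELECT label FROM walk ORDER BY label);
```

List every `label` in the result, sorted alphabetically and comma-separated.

Biology, Fantasy, History, Physics

Base: cat_id=5 (Biology) at d 0.
Iteration 1: rows with parent in {5} -> History (id 6, d 1), Physics (id 9, d 1).
Iteration 2: rows with parent in {6,9} -> Fantasy (id 11, d 2).
Iteration 3: no rows with parent in {11}; recursion stops.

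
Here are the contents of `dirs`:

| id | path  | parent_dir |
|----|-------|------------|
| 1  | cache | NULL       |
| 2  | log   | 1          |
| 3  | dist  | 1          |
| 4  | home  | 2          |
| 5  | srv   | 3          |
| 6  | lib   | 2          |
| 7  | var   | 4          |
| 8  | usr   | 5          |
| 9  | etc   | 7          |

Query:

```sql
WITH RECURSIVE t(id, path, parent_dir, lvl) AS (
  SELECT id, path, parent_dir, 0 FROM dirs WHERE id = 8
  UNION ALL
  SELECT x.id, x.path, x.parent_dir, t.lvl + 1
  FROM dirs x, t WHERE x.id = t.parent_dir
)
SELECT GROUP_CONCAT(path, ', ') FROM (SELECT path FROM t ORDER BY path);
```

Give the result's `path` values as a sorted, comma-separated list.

Base: id=8 (usr), parent_dir=5, lvl 0.
Iteration 1: join on id=5 -> srv (id 5, parent_dir=3, lvl 1).
Iteration 2: join on id=3 -> dist (id 3, parent_dir=1, lvl 2).
Iteration 3: join on id=1 -> cache (id 1, parent_dir=NULL, lvl 3).
Iteration 4: parent_dir is NULL; no match; recursion stops.

cache, dist, srv, usr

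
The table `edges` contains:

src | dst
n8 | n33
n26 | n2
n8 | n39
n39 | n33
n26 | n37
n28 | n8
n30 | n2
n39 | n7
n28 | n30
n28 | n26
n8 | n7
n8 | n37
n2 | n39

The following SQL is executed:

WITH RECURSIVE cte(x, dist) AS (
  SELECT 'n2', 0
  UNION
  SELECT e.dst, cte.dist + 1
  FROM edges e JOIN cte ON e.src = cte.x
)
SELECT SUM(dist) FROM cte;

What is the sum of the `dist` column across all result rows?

5

Base: (n2, dist=0).
Iteration 1: edges from {n2} -> (n39, dist=1).
Iteration 2: edges from {n39} -> (n33, dist=2), (n7, dist=2).
Iteration 3: no outgoing edges from {n33,n7}; recursion stops.
SUM(dist) = 0 + 1 + 2 + 2 = 5.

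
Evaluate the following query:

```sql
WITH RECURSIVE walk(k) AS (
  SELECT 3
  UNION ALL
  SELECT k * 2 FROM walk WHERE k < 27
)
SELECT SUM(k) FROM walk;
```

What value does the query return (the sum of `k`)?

93

Base: k=3.
Iteration 1: 3 < 27 holds -> k = 3 * 2 = 6.
Iteration 2: 6 < 27 holds -> k = 6 * 2 = 12.
Iteration 3: 12 < 27 holds -> k = 12 * 2 = 24.
Iteration 4: 24 < 27 holds -> k = 24 * 2 = 48.
Iteration 5: 48 < 27 fails; recursion stops.
SUM(k) = 3 + 6 + 12 + 24 + 48 = 93.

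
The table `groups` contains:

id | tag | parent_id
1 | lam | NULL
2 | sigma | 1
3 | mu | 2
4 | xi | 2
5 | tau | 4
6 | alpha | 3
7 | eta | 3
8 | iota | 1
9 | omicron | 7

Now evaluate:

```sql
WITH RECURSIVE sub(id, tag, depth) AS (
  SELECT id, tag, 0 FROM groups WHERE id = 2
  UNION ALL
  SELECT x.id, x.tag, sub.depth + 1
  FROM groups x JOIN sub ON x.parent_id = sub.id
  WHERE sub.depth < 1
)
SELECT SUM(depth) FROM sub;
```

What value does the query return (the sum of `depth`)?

2

Base: id=2 (sigma) at depth 0.
Iteration 1: rows with parent_id in {2} -> mu (id 3, depth 1), xi (id 4, depth 1).
Iteration 2: depth < 1 fails for all current rows; recursion stops.
SUM(depth) = 0 + 1 + 1 = 2.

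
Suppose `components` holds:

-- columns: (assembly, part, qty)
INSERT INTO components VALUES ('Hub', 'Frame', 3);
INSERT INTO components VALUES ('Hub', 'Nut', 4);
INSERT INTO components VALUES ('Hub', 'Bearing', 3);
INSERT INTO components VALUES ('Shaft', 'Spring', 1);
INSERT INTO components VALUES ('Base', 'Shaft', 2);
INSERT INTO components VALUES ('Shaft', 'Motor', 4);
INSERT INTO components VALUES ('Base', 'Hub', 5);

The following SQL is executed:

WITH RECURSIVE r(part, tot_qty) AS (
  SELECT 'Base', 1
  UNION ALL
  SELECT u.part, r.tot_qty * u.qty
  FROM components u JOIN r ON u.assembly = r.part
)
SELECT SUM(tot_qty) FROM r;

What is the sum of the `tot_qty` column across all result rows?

Base: (Base, tot_qty=1).
Iteration 1: components of {Base} -> Hub = 1*5 = 5, Shaft = 1*2 = 2.
Iteration 2: components of {Hub,Shaft} -> Bearing = 5*3 = 15, Frame = 5*3 = 15, Motor = 2*4 = 8, Nut = 5*4 = 20, Spring = 2*1 = 2.
Iteration 3: no further components; recursion stops.
SUM(tot_qty) = 1 + 5 + 2 + 15 + 15 + 20 + 8 + 2 = 68.

68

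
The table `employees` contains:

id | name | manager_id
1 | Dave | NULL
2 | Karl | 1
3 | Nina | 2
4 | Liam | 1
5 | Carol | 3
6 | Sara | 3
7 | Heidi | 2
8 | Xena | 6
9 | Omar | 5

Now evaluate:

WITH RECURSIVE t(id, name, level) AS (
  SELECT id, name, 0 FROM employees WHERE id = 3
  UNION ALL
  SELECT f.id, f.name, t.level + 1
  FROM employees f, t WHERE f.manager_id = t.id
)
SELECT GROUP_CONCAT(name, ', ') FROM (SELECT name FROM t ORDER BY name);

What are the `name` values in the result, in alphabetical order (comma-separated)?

Base: id=3 (Nina) at level 0.
Iteration 1: rows with manager_id in {3} -> Carol (id 5, level 1), Sara (id 6, level 1).
Iteration 2: rows with manager_id in {5,6} -> Xena (id 8, level 2), Omar (id 9, level 2).
Iteration 3: no rows with manager_id in {8,9}; recursion stops.

Carol, Nina, Omar, Sara, Xena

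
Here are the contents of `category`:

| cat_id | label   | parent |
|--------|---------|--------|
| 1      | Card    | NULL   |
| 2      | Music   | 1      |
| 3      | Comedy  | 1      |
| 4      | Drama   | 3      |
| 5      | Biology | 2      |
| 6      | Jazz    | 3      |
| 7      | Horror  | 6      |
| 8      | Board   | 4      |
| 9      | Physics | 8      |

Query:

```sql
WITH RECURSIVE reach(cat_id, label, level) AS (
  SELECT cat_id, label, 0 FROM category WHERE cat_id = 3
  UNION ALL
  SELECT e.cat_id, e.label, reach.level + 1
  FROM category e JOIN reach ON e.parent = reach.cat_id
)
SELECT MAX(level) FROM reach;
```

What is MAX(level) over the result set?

3

Base: cat_id=3 (Comedy) at level 0.
Iteration 1: rows with parent in {3} -> Drama (id 4, level 1), Jazz (id 6, level 1).
Iteration 2: rows with parent in {4,6} -> Horror (id 7, level 2), Board (id 8, level 2).
Iteration 3: rows with parent in {7,8} -> Physics (id 9, level 3).
Iteration 4: no rows with parent in {9}; recursion stops.
level values: 0, 1, 1, 2, 2, 3; the maximum is 3.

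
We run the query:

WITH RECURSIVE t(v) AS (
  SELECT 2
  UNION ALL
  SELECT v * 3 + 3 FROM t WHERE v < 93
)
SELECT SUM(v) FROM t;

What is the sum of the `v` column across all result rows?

134

Base: v=2.
Iteration 1: 2 < 93 holds -> v = 2 * 3 + 3 = 9.
Iteration 2: 9 < 93 holds -> v = 9 * 3 + 3 = 30.
Iteration 3: 30 < 93 holds -> v = 30 * 3 + 3 = 93.
Iteration 4: 93 < 93 fails; recursion stops.
SUM(v) = 2 + 9 + 30 + 93 = 134.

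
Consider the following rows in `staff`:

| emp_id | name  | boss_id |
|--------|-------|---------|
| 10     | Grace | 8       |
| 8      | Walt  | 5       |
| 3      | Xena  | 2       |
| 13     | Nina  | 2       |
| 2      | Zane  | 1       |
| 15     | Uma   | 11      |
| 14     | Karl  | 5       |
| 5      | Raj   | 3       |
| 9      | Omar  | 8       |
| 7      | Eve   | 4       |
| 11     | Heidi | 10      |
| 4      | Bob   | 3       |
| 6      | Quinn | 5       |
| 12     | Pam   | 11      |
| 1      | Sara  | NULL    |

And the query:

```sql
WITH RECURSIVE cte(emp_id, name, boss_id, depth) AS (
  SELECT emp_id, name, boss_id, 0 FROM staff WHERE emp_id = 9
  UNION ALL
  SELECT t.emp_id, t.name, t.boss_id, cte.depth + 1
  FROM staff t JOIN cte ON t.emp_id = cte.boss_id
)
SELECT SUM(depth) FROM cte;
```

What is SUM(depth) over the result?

15

Base: emp_id=9 (Omar), boss_id=8, depth 0.
Iteration 1: join on emp_id=8 -> Walt (id 8, boss_id=5, depth 1).
Iteration 2: join on emp_id=5 -> Raj (id 5, boss_id=3, depth 2).
Iteration 3: join on emp_id=3 -> Xena (id 3, boss_id=2, depth 3).
Iteration 4: join on emp_id=2 -> Zane (id 2, boss_id=1, depth 4).
Iteration 5: join on emp_id=1 -> Sara (id 1, boss_id=NULL, depth 5).
Iteration 6: boss_id is NULL; no match; recursion stops.
SUM(depth) = 0 + 1 + 2 + 3 + 4 + 5 = 15.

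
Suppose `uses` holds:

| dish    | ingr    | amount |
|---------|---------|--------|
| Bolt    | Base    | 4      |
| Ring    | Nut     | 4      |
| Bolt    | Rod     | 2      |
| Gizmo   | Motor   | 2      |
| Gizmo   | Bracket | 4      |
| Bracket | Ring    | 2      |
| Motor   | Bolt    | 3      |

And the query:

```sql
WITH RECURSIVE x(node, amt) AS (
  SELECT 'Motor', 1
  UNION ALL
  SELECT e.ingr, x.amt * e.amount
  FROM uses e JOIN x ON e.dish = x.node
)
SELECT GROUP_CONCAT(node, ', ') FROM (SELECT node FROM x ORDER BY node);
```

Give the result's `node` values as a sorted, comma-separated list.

Base, Bolt, Motor, Rod

Base: (Motor, amt=1).
Iteration 1: components of {Motor} -> Bolt = 1*3 = 3.
Iteration 2: components of {Bolt} -> Base = 3*4 = 12, Rod = 3*2 = 6.
Iteration 3: no further components; recursion stops.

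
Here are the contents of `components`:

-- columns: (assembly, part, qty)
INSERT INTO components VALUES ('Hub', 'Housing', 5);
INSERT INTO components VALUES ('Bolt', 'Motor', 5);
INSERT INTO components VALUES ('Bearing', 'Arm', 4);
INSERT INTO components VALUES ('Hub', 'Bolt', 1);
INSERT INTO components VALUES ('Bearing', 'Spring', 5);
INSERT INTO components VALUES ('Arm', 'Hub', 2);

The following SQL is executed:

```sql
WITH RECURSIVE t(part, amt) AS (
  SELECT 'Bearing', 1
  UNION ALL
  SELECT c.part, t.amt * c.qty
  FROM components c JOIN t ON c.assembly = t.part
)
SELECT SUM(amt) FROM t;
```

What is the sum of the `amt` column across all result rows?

106

Base: (Bearing, amt=1).
Iteration 1: components of {Bearing} -> Arm = 1*4 = 4, Spring = 1*5 = 5.
Iteration 2: components of {Arm,Spring} -> Hub = 4*2 = 8.
Iteration 3: components of {Hub} -> Bolt = 8*1 = 8, Housing = 8*5 = 40.
Iteration 4: components of {Bolt,Housing} -> Motor = 8*5 = 40.
Iteration 5: no further components; recursion stops.
SUM(amt) = 1 + 4 + 5 + 8 + 40 + 8 + 40 = 106.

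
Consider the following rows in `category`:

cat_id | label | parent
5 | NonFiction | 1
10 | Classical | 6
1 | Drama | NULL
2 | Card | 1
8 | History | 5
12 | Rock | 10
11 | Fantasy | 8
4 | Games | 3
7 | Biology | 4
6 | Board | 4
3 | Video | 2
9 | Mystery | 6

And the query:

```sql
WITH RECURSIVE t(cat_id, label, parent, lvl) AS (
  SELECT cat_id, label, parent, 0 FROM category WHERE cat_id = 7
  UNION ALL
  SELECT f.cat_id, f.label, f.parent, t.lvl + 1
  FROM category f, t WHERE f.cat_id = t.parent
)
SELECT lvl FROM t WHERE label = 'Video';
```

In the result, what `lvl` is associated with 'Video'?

2

Base: cat_id=7 (Biology), parent=4, lvl 0.
Iteration 1: join on cat_id=4 -> Games (id 4, parent=3, lvl 1).
Iteration 2: join on cat_id=3 -> Video (id 3, parent=2, lvl 2).
Iteration 3: join on cat_id=2 -> Card (id 2, parent=1, lvl 3).
Iteration 4: join on cat_id=1 -> Drama (id 1, parent=NULL, lvl 4).
Iteration 5: parent is NULL; no match; recursion stops.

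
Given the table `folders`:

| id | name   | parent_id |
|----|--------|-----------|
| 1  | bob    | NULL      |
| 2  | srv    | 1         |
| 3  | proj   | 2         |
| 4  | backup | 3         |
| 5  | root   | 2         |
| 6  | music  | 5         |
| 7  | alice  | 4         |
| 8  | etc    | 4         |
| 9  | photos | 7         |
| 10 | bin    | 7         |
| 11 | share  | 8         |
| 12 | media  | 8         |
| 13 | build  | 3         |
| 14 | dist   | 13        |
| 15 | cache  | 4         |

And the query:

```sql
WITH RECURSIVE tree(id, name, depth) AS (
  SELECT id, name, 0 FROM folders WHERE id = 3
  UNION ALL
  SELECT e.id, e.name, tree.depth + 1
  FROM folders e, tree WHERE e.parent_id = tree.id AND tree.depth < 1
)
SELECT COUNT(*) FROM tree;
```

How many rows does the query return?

3

Base: id=3 (proj) at depth 0.
Iteration 1: rows with parent_id in {3} -> backup (id 4, depth 1), build (id 13, depth 1).
Iteration 2: depth < 1 fails for all current rows; recursion stops.
Total rows emitted: 3.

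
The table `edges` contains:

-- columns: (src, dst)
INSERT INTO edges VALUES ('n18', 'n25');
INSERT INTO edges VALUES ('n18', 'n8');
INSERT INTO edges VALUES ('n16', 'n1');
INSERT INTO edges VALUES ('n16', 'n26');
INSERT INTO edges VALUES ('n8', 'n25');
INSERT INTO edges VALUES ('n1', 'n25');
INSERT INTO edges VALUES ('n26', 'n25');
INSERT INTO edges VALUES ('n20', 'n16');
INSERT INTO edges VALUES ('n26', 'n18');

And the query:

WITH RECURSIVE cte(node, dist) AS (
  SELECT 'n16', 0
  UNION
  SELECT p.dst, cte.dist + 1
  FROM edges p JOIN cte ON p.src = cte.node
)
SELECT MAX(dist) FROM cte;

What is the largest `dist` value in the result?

Base: (n16, dist=0).
Iteration 1: edges from {n16} -> (n1, dist=1), (n26, dist=1).
Iteration 2: edges from {n1,n26} -> (n18, dist=2), (n25, dist=2). [UNION drops 1 duplicate row(s)]
Iteration 3: edges from {n18,n25} -> (n25, dist=3), (n8, dist=3).
Iteration 4: edges from {n25,n8} -> (n25, dist=4).
Iteration 5: no outgoing edges from {n25}; recursion stops.
dist values: 0, 1, 1, 2, 2, 3, 3, 4; the maximum is 4.

4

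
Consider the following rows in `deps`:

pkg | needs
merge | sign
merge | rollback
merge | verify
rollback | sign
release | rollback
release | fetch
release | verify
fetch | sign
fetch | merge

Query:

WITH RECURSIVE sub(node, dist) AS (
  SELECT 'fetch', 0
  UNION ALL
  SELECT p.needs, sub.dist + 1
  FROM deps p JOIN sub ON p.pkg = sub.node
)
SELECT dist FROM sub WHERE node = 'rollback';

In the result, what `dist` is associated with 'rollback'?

2

Base: (fetch, dist=0).
Iteration 1: edges from {fetch} -> (merge, dist=1), (sign, dist=1).
Iteration 2: edges from {merge,sign} -> (rollback, dist=2), (sign, dist=2), (verify, dist=2).
Iteration 3: edges from {rollback,sign,verify} -> (sign, dist=3).
Iteration 4: no outgoing edges from {sign}; recursion stops.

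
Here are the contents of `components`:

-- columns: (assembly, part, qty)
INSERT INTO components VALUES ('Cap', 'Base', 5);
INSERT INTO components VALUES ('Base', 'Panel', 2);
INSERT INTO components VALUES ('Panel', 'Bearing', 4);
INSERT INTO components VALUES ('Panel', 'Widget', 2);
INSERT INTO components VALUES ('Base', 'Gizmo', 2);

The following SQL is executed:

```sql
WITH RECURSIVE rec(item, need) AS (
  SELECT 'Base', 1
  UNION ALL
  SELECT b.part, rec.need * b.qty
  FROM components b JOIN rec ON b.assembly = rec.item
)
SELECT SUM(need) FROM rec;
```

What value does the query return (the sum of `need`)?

Base: (Base, need=1).
Iteration 1: components of {Base} -> Gizmo = 1*2 = 2, Panel = 1*2 = 2.
Iteration 2: components of {Gizmo,Panel} -> Bearing = 2*4 = 8, Widget = 2*2 = 4.
Iteration 3: no further components; recursion stops.
SUM(need) = 1 + 2 + 2 + 8 + 4 = 17.

17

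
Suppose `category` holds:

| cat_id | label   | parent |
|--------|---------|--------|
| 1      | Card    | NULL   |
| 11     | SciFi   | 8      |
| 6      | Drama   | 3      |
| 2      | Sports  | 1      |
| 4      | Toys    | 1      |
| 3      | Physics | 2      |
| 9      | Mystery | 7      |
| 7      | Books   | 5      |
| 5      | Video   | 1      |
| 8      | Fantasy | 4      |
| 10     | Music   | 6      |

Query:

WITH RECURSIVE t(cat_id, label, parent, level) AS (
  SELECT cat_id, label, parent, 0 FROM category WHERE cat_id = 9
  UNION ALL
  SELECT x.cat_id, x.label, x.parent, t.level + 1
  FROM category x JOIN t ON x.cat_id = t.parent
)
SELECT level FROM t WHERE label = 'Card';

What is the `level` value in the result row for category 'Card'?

3

Base: cat_id=9 (Mystery), parent=7, level 0.
Iteration 1: join on cat_id=7 -> Books (id 7, parent=5, level 1).
Iteration 2: join on cat_id=5 -> Video (id 5, parent=1, level 2).
Iteration 3: join on cat_id=1 -> Card (id 1, parent=NULL, level 3).
Iteration 4: parent is NULL; no match; recursion stops.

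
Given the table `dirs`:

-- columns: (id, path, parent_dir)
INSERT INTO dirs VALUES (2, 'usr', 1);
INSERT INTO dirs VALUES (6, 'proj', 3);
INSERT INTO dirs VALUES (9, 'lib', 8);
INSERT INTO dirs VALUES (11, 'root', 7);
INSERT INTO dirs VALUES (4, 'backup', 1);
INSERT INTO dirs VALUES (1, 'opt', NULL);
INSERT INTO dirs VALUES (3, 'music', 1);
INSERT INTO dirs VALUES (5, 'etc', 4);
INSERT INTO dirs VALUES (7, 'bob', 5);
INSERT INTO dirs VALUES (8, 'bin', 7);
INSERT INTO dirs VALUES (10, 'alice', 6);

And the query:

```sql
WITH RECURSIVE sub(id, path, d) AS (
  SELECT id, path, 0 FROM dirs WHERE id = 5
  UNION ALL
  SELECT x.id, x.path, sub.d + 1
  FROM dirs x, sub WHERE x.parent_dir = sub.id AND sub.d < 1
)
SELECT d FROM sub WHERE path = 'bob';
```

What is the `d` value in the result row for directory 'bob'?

Base: id=5 (etc) at d 0.
Iteration 1: rows with parent_dir in {5} -> bob (id 7, d 1).
Iteration 2: d < 1 fails for all current rows; recursion stops.

1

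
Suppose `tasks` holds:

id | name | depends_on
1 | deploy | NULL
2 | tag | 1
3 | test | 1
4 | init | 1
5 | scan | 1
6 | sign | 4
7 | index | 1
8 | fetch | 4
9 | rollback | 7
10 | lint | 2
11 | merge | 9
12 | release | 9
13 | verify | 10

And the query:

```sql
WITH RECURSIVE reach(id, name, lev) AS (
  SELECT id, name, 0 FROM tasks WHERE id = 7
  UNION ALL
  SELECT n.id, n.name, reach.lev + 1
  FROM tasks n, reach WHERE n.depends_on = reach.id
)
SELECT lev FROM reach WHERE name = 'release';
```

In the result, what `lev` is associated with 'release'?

2

Base: id=7 (index) at lev 0.
Iteration 1: rows with depends_on in {7} -> rollback (id 9, lev 1).
Iteration 2: rows with depends_on in {9} -> merge (id 11, lev 2), release (id 12, lev 2).
Iteration 3: no rows with depends_on in {11,12}; recursion stops.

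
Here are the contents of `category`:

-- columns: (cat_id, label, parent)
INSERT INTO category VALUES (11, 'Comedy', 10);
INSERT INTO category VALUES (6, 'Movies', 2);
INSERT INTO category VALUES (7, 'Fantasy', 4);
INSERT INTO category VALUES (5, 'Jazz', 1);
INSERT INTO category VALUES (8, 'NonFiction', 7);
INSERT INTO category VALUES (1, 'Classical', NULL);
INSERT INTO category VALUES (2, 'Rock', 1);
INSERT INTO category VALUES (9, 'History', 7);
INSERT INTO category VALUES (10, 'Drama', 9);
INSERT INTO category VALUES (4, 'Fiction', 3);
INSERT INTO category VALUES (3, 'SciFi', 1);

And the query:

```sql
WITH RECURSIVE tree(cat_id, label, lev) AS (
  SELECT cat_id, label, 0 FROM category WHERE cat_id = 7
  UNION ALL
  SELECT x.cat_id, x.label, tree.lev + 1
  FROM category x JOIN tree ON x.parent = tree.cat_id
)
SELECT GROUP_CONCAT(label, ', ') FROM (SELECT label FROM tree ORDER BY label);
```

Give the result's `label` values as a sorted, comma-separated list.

Comedy, Drama, Fantasy, History, NonFiction

Base: cat_id=7 (Fantasy) at lev 0.
Iteration 1: rows with parent in {7} -> NonFiction (id 8, lev 1), History (id 9, lev 1).
Iteration 2: rows with parent in {8,9} -> Drama (id 10, lev 2).
Iteration 3: rows with parent in {10} -> Comedy (id 11, lev 3).
Iteration 4: no rows with parent in {11}; recursion stops.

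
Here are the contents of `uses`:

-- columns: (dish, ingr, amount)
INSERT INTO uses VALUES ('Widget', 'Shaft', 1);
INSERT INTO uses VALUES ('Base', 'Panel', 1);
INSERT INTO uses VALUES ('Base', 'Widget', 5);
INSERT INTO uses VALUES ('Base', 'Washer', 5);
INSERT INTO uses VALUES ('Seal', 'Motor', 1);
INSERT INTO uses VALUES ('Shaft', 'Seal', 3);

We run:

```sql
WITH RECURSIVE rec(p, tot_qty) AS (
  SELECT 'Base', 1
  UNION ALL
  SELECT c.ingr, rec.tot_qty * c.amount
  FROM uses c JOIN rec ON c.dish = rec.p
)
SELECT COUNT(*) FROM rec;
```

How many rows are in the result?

Base: (Base, tot_qty=1).
Iteration 1: components of {Base} -> Panel = 1*1 = 1, Washer = 1*5 = 5, Widget = 1*5 = 5.
Iteration 2: components of {Panel,Washer,Widget} -> Shaft = 5*1 = 5.
Iteration 3: components of {Shaft} -> Seal = 5*3 = 15.
Iteration 4: components of {Seal} -> Motor = 15*1 = 15.
Iteration 5: no further components; recursion stops.
Total rows emitted: 7.

7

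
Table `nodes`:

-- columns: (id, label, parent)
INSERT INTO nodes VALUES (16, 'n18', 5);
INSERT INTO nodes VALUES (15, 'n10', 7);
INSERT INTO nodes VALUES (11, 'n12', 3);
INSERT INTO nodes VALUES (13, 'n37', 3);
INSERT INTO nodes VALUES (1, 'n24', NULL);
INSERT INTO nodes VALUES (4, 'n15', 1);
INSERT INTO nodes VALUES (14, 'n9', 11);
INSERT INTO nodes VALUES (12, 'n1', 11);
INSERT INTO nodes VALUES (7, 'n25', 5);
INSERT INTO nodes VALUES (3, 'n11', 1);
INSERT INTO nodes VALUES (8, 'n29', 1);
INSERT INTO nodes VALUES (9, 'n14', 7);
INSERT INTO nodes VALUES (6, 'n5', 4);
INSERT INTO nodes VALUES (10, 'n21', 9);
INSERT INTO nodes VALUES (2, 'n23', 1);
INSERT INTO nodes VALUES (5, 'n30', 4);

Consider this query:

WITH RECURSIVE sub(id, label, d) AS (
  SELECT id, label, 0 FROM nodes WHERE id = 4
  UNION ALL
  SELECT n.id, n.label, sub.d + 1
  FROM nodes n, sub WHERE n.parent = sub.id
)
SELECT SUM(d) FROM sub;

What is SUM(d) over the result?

16

Base: id=4 (n15) at d 0.
Iteration 1: rows with parent in {4} -> n30 (id 5, d 1), n5 (id 6, d 1).
Iteration 2: rows with parent in {5,6} -> n25 (id 7, d 2), n18 (id 16, d 2).
Iteration 3: rows with parent in {7,16} -> n14 (id 9, d 3), n10 (id 15, d 3).
Iteration 4: rows with parent in {9,15} -> n21 (id 10, d 4).
Iteration 5: no rows with parent in {10}; recursion stops.
SUM(d) = 0 + 1 + 1 + 2 + 2 + 3 + 3 + 4 = 16.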